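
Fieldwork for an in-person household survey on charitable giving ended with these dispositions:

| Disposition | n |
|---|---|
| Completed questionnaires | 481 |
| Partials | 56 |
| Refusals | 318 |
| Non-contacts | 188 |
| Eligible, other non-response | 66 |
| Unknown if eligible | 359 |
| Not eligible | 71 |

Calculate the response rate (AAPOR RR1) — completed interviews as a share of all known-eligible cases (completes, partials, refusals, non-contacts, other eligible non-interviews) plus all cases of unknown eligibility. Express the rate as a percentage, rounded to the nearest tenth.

32.8%

Numerator = 481
Denom = 481 + 56 + 318 + 188 + 66 + 359 = 1468
RR1 = 481 / 1468 = 0.3277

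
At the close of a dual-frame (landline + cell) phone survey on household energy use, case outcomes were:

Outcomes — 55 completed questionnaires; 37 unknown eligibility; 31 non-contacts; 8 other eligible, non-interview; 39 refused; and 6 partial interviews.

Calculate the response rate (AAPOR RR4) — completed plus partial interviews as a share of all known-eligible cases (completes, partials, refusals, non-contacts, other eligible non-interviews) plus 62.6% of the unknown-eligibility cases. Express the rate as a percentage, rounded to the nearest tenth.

37.6%

Num → 55 + 6 = 61
Determined eligible → 55 + 6 + 39 + 31 + 8 = 139
e × U → 0.6260 × 37 = 23.16
Base → 139 + 23.16 = 162.16
RR4 = 61 / 162.16 = 0.3762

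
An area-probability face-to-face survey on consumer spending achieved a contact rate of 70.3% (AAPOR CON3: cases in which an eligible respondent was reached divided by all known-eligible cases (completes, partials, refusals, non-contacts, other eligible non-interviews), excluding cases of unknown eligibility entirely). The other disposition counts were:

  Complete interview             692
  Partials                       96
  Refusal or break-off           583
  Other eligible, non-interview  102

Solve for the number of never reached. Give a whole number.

622

Numerator: 692 + 96 + 583 + 102 = 1473
CON3 = 1473 / D = 0.703
D = 1473 / 0.703 = 2095.3
Other denominator terms total 1473
never reached = 2095.3 − 1473 ≈ 622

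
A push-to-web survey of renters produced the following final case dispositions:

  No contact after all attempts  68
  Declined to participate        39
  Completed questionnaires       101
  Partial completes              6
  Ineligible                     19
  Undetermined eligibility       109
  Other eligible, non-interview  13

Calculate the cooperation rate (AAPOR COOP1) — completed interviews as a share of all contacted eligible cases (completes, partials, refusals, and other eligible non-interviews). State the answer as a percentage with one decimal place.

Numerator → 101
Denom → 101 + 6 + 39 + 13 = 159
COOP1 = 101 / 159 = 0.6352

63.5%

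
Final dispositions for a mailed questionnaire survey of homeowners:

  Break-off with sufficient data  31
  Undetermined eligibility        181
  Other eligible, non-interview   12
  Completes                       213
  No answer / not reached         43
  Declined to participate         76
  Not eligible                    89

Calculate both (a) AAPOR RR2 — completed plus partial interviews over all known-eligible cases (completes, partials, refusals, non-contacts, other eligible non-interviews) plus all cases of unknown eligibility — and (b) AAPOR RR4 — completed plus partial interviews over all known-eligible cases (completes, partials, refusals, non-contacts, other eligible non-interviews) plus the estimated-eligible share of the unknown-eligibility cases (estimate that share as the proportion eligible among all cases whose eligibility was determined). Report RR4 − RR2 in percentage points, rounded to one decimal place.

Top = 213 + 31 = 244
Denom = 213 + 31 + 76 + 43 + 12 + 181 = 556
RR2 = 244 / 556 = 0.4388
Determined eligible = 213 + 31 + 76 + 43 + 12 = 375
e = 375 / (375 + 89) = 375 / 464 = 0.8082
e × U = 0.8082 × 181 = 146.28
Denom = 375 + 146.28 = 521.28
RR4 = 244 / 521.28 = 0.4681
Difference = 46.81 − 43.88 = 2.93 percentage points

2.9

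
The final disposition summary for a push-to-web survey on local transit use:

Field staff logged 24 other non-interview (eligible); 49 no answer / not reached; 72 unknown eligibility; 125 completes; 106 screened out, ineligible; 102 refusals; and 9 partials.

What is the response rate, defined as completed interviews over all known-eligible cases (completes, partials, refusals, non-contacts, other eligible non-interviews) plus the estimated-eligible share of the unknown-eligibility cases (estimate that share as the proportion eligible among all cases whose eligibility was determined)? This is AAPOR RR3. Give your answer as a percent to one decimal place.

Num → 125
Determined eligible → 125 + 9 + 102 + 49 + 24 = 309
e = 309 / (309 + 106) = 309 / 415 = 0.7446
e × U → 0.7446 × 72 = 53.61
Denom → 309 + 53.61 = 362.61
RR3 = 125 / 362.61 = 0.3447

34.5%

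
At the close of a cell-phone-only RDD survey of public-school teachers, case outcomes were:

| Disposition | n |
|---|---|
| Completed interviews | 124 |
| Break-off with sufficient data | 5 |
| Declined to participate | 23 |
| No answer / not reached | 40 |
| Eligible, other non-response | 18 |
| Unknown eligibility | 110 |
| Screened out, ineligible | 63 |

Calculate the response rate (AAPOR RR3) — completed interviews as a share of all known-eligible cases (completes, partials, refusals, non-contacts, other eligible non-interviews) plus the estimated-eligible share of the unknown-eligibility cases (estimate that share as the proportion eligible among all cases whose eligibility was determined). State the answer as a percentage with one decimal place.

Top: 124
Determined eligible: 124 + 5 + 23 + 40 + 18 = 210
e = 210 / (210 + 63) = 210 / 273 = 0.7692
Estimated eligible among unknowns: 0.7692 × 110 = 84.61
Denom: 210 + 84.61 = 294.61
RR3 = 124 / 294.61 = 0.4209

42.1%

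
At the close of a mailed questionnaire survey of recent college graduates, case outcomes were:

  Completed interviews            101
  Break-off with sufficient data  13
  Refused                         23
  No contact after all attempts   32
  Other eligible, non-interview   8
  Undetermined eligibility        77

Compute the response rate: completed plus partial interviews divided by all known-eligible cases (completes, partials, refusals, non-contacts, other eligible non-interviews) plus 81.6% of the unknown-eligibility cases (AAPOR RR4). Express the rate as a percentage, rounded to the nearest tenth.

47.5%

Num → 101 + 13 = 114
Eligible (known) → 101 + 13 + 23 + 32 + 8 = 177
Estimated eligible among unknowns → 0.8160 × 77 = 62.83
Denom → 177 + 62.83 = 239.83
RR4 = 114 / 239.83 = 0.4753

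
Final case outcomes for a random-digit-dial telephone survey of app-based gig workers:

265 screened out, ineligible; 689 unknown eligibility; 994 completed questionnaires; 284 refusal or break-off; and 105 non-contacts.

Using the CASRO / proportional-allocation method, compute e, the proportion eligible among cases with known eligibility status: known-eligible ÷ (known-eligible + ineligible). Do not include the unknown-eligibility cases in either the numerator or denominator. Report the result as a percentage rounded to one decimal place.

83.9%

Determined eligible: 994 + 284 + 105 = 1383
e = 1383 / (1383 + 265) = 1383 / 1648 = 0.8392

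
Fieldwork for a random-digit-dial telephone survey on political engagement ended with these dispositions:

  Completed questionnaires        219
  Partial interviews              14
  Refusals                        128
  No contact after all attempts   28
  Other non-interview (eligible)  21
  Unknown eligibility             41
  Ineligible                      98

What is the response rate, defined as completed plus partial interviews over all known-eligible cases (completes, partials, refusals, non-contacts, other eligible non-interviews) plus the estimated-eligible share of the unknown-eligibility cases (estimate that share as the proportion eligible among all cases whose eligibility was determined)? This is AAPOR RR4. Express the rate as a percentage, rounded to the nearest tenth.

52.6%

Top = 219 + 14 = 233
Determined eligible = 219 + 14 + 128 + 28 + 21 = 410
e = 410 / (410 + 98) = 410 / 508 = 0.8071
e × U = 0.8071 × 41 = 33.09
Denominator = 410 + 33.09 = 443.09
RR4 = 233 / 443.09 = 0.5259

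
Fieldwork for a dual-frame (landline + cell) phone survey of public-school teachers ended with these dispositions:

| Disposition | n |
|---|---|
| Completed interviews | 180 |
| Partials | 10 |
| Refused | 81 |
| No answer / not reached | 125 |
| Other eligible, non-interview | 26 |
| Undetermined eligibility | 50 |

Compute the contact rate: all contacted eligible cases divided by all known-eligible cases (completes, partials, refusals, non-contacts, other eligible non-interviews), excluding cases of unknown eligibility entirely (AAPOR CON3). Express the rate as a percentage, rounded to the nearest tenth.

70.4%

Num: 180 + 10 + 81 + 26 = 297
Denom: 180 + 10 + 81 + 125 + 26 = 422
CON3 = 297 / 422 = 0.7038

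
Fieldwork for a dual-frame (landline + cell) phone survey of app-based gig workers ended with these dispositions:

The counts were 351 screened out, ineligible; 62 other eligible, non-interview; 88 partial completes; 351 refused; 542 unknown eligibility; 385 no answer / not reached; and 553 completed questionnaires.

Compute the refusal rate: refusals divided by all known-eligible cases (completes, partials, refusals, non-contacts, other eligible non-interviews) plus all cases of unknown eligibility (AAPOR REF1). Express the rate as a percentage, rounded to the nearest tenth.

Num: 351
Denom: 553 + 88 + 351 + 385 + 62 + 542 = 1981
REF1 = 351 / 1981 = 0.1772

17.7%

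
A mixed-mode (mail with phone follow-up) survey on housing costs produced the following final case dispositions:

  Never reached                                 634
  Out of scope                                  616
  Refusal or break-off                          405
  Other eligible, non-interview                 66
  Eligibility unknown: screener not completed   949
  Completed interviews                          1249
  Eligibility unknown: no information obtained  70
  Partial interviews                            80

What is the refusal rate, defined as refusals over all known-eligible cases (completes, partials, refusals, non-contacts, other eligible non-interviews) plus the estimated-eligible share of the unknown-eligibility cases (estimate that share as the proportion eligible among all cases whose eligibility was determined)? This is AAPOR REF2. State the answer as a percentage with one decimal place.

12.5%

Unknown if eligible = 949 + 70 = 1019
Numerator → 405
Known eligible → 1249 + 80 + 405 + 634 + 66 = 2434
e = 2434 / (2434 + 616) = 2434 / 3050 = 0.7980
Estimated eligible among unknowns → 0.7980 × 1019 = 813.16
Denominator → 2434 + 813.16 = 3247.16
REF2 = 405 / 3247.16 = 0.1247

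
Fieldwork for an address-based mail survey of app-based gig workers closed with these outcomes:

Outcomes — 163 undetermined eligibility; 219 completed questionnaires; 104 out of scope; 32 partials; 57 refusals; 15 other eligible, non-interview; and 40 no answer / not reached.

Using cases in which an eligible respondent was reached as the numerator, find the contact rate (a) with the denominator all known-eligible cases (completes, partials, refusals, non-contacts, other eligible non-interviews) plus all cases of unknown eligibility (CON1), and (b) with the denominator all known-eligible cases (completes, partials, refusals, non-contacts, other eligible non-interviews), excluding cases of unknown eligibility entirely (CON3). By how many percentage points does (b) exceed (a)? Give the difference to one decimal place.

Num → 219 + 32 + 57 + 15 = 323
Base → 219 + 32 + 57 + 40 + 15 + 163 = 526
CON1 = 323 / 526 = 0.6141
Base → 219 + 32 + 57 + 40 + 15 = 363
CON3 = 323 / 363 = 0.8898
Difference = 88.98 − 61.41 = 27.57 percentage points

27.6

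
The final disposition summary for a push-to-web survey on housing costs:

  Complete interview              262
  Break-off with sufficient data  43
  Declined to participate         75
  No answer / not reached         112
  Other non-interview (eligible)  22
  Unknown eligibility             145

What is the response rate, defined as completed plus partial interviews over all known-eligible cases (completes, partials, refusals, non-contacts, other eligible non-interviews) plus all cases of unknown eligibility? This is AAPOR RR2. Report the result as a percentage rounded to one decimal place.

46.3%

Num → 262 + 43 = 305
Denominator → 262 + 43 + 75 + 112 + 22 + 145 = 659
RR2 = 305 / 659 = 0.4628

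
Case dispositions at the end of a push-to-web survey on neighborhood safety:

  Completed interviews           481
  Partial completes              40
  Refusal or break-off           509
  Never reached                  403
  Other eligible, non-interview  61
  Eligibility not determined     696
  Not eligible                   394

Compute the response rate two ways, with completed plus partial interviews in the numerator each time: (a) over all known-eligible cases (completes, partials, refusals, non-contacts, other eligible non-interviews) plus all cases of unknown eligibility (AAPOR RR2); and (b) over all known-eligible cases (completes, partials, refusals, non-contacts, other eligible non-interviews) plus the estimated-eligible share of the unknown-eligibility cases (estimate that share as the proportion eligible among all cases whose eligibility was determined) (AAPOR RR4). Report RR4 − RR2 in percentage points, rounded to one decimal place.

1.7

Num = 481 + 40 = 521
Denominator = 481 + 40 + 509 + 403 + 61 + 696 = 2190
RR2 = 521 / 2190 = 0.2379
Determined eligible = 481 + 40 + 509 + 403 + 61 = 1494
e = 1494 / (1494 + 394) = 1494 / 1888 = 0.7913
Estimated eligible among unknowns = 0.7913 × 696 = 550.74
Denominator = 1494 + 550.74 = 2044.74
RR4 = 521 / 2044.74 = 0.2548
Difference = 25.48 − 23.79 = 1.69 percentage points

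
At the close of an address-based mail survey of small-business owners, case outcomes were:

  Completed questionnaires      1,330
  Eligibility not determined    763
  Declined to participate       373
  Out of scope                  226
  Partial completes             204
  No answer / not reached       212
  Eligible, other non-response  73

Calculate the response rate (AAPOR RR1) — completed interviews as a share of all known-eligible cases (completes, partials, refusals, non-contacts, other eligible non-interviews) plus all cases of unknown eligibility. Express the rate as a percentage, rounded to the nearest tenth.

Num: 1330
Base: 1330 + 204 + 373 + 212 + 73 + 763 = 2955
RR1 = 1330 / 2955 = 0.4501

45.0%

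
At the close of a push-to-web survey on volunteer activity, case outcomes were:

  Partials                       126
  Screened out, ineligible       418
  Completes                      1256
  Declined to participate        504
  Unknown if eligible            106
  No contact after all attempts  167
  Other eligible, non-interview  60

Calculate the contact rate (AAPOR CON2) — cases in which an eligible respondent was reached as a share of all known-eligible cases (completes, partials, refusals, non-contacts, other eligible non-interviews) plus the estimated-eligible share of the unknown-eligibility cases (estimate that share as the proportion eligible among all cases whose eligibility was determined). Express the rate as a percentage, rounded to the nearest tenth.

Numerator → 1256 + 126 + 504 + 60 = 1946
Eligible (known) → 1256 + 126 + 504 + 167 + 60 = 2113
e = 2113 / (2113 + 418) = 2113 / 2531 = 0.8348
Estimated eligible among unknowns → 0.8348 × 106 = 88.49
Denom → 2113 + 88.49 = 2201.49
CON2 = 1946 / 2201.49 = 0.8839

88.4%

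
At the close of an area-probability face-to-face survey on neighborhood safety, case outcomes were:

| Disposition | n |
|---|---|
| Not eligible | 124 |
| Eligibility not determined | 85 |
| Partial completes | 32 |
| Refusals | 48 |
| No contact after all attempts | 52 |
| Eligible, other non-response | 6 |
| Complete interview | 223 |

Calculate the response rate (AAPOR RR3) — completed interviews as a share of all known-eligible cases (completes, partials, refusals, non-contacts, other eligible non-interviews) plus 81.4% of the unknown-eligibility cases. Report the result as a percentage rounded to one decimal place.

51.8%

Num → 223
Determined eligible → 223 + 32 + 48 + 52 + 6 = 361
e × U → 0.8140 × 85 = 69.19
Base → 361 + 69.19 = 430.19
RR3 = 223 / 430.19 = 0.5184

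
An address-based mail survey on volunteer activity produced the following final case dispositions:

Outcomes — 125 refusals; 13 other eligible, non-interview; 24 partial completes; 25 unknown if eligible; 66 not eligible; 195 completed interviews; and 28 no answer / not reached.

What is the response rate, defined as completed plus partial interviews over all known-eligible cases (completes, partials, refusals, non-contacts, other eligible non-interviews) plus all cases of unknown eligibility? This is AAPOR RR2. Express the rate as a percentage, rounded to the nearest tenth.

Top = 195 + 24 = 219
Denominator = 195 + 24 + 125 + 28 + 13 + 25 = 410
RR2 = 219 / 410 = 0.5341

53.4%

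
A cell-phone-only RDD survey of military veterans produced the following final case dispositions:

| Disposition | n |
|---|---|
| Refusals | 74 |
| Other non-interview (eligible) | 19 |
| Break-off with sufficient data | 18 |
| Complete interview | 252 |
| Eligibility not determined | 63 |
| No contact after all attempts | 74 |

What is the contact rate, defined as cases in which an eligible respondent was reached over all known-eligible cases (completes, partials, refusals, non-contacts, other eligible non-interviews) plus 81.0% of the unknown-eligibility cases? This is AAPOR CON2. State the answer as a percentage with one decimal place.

Top = 252 + 18 + 74 + 19 = 363
Eligible (known) = 252 + 18 + 74 + 74 + 19 = 437
Eligible share of unknowns = 0.8100 × 63 = 51.03
Base = 437 + 51.03 = 488.03
CON2 = 363 / 488.03 = 0.7438

74.4%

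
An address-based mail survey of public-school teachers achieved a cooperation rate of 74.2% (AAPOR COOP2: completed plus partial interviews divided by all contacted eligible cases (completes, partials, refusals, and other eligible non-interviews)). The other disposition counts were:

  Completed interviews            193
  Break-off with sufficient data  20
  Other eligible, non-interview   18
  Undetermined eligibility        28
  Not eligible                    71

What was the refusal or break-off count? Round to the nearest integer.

Num = 193 + 20 = 213
COOP2 = 213 / D = 0.742
D = 213 / 0.742 = 287.1
Other denominator terms total 231
refusal or break-off = 287.1 − 231 ≈ 56

56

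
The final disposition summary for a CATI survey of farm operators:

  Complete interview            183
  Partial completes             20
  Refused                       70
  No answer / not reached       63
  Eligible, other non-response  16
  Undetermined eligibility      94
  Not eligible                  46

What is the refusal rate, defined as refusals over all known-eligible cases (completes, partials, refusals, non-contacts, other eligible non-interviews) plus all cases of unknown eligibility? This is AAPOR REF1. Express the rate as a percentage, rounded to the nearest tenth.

Numerator → 70
Denom → 183 + 20 + 70 + 63 + 16 + 94 = 446
REF1 = 70 / 446 = 0.1570

15.7%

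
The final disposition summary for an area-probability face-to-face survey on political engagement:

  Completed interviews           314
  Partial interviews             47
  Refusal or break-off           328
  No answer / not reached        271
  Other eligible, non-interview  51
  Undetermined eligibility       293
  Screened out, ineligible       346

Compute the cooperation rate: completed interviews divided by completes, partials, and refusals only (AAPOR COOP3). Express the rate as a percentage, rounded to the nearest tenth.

Top → 314
Denom → 314 + 47 + 328 = 689
COOP3 = 314 / 689 = 0.4557

45.6%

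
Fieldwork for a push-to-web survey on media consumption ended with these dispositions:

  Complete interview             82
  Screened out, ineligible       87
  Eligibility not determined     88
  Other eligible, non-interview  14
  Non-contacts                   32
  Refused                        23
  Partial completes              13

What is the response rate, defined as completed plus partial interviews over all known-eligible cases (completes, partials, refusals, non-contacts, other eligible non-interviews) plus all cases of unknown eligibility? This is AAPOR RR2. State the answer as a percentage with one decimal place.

Top → 82 + 13 = 95
Base → 82 + 13 + 23 + 32 + 14 + 88 = 252
RR2 = 95 / 252 = 0.3770

37.7%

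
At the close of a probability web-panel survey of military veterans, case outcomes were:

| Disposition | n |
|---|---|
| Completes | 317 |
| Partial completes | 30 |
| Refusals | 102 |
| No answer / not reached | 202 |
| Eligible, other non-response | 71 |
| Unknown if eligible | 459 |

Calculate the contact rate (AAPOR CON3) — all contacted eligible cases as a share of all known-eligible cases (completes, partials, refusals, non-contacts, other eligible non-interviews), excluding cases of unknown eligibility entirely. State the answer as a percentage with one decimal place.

Numerator → 317 + 30 + 102 + 71 = 520
Base → 317 + 30 + 102 + 202 + 71 = 722
CON3 = 520 / 722 = 0.7202

72.0%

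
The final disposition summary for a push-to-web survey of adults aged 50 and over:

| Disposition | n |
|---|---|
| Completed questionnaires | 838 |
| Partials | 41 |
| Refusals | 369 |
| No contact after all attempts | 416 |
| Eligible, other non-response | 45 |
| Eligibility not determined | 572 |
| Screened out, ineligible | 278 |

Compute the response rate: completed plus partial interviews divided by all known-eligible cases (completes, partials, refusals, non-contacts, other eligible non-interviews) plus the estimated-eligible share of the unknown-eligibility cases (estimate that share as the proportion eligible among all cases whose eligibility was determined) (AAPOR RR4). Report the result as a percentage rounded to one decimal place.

Numerator = 838 + 41 = 879
Eligible (known) = 838 + 41 + 369 + 416 + 45 = 1709
e = 1709 / (1709 + 278) = 1709 / 1987 = 0.8601
Eligible share of unknowns = 0.8601 × 572 = 491.98
Base = 1709 + 491.98 = 2200.98
RR4 = 879 / 2200.98 = 0.3994

39.9%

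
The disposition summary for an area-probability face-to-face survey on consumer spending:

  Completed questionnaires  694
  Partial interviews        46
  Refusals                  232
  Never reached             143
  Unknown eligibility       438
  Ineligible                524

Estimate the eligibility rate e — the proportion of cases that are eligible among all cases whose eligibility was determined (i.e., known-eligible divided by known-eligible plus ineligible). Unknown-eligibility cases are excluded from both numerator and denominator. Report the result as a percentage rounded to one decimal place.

Determined eligible: 694 + 46 + 232 + 143 = 1115
e = 1115 / (1115 + 524) = 1115 / 1639 = 0.6803

68.0%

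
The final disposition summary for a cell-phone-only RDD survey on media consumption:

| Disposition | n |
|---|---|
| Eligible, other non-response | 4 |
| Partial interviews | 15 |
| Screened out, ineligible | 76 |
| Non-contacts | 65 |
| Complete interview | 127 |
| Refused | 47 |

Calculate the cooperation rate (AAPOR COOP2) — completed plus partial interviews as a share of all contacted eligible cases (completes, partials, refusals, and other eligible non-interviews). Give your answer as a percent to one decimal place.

Num: 127 + 15 = 142
Denominator: 127 + 15 + 47 + 4 = 193
COOP2 = 142 / 193 = 0.7358

73.6%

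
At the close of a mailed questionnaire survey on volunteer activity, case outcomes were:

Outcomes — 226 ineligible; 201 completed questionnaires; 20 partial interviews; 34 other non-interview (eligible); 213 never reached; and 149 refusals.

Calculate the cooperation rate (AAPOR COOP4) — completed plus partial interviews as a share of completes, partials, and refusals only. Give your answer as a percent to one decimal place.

Num: 201 + 20 = 221
Denom: 201 + 20 + 149 = 370
COOP4 = 221 / 370 = 0.5973

59.7%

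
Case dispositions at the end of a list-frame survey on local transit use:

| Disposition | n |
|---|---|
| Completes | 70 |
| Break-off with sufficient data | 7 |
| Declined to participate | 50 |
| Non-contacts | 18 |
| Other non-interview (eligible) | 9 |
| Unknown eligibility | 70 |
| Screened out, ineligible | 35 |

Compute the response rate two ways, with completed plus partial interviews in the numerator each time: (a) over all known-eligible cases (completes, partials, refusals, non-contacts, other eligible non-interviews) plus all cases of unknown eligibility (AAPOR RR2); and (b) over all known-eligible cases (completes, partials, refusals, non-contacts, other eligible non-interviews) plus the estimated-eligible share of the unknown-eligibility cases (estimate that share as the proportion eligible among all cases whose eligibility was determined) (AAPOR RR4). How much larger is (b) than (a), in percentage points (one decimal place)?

2.1

Numerator: 70 + 7 = 77
Denom: 70 + 7 + 50 + 18 + 9 + 70 = 224
RR2 = 77 / 224 = 0.3438
Determined eligible: 70 + 7 + 50 + 18 + 9 = 154
e = 154 / (154 + 35) = 154 / 189 = 0.8148
e × U: 0.8148 × 70 = 57.04
Denom: 154 + 57.04 = 211.04
RR4 = 77 / 211.04 = 0.3649
Difference = 36.49 − 34.38 = 2.11 percentage points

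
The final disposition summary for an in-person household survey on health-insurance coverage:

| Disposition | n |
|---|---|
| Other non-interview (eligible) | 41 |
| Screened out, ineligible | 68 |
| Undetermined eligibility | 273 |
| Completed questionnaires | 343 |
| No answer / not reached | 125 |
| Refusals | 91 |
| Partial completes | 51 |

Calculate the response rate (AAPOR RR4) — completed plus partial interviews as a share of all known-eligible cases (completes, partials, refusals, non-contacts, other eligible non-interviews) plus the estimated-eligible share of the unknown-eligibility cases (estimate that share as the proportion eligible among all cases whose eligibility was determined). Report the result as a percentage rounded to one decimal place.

43.9%

Top → 343 + 51 = 394
Determined eligible → 343 + 51 + 91 + 125 + 41 = 651
e = 651 / (651 + 68) = 651 / 719 = 0.9054
Estimated eligible among unknowns → 0.9054 × 273 = 247.17
Denom → 651 + 247.17 = 898.17
RR4 = 394 / 898.17 = 0.4387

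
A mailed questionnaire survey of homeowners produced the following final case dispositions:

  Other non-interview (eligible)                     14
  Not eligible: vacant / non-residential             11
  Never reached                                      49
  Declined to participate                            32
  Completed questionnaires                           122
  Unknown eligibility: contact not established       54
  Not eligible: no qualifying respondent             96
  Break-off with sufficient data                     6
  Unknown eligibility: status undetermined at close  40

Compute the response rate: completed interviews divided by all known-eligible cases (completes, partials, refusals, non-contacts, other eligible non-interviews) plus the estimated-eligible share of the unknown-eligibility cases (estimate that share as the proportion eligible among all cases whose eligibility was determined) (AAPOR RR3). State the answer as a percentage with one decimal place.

Unknown if eligible = 54 + 40 = 94
Ineligible = 96 + 11 = 107
Top = 122
Determined eligible = 122 + 6 + 32 + 49 + 14 = 223
e = 223 / (223 + 107) = 223 / 330 = 0.6758
Estimated eligible among unknowns = 0.6758 × 94 = 63.53
Denominator = 223 + 63.53 = 286.53
RR3 = 122 / 286.53 = 0.4258

42.6%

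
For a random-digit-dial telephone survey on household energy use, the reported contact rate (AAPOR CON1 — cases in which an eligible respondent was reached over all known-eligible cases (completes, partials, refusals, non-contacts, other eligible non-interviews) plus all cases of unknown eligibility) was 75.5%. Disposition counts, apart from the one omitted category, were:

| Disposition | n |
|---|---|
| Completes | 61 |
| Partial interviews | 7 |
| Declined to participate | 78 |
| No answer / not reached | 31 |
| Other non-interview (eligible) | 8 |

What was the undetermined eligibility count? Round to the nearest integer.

19

Num = 61 + 7 + 78 + 8 = 154
CON1 = 154 / D = 0.755
D = 154 / 0.755 = 204.0
Other denominator terms total 185
undetermined eligibility = 204.0 − 185 ≈ 19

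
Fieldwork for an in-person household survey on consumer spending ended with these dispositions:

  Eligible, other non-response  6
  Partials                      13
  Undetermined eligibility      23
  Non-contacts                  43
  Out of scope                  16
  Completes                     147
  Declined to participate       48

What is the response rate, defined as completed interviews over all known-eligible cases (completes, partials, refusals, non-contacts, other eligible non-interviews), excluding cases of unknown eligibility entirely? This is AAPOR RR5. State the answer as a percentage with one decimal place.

57.2%

Num → 147
Denom → 147 + 13 + 48 + 43 + 6 = 257
RR5 = 147 / 257 = 0.5720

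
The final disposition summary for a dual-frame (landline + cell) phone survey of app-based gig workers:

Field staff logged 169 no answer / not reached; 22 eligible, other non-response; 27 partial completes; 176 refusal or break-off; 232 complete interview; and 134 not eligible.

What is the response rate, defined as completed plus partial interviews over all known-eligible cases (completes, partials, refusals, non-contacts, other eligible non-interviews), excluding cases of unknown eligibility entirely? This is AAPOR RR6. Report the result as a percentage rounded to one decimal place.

Numerator → 232 + 27 = 259
Base → 232 + 27 + 176 + 169 + 22 = 626
RR6 = 259 / 626 = 0.4137

41.4%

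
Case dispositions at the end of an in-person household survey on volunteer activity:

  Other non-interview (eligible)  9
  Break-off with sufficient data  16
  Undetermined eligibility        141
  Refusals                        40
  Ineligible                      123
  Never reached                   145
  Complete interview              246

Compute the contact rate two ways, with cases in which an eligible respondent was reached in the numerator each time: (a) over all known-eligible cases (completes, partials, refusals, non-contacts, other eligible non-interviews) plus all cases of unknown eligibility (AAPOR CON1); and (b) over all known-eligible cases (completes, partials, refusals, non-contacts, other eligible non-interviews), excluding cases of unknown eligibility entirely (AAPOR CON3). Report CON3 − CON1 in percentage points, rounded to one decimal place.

Num: 246 + 16 + 40 + 9 = 311
Base: 246 + 16 + 40 + 145 + 9 + 141 = 597
CON1 = 311 / 597 = 0.5209
Base: 246 + 16 + 40 + 145 + 9 = 456
CON3 = 311 / 456 = 0.6820
Difference = 68.20 − 52.09 = 16.11 percentage points

16.1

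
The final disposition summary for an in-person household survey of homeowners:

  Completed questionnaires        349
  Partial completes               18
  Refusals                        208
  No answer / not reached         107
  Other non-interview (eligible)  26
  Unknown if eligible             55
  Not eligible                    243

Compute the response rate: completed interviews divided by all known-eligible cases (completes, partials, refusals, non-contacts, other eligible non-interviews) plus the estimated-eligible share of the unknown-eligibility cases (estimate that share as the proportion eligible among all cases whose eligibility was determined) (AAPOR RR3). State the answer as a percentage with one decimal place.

Numerator = 349
Determined eligible = 349 + 18 + 208 + 107 + 26 = 708
e = 708 / (708 + 243) = 708 / 951 = 0.7445
e × U = 0.7445 × 55 = 40.95
Denom = 708 + 40.95 = 748.95
RR3 = 349 / 748.95 = 0.4660

46.6%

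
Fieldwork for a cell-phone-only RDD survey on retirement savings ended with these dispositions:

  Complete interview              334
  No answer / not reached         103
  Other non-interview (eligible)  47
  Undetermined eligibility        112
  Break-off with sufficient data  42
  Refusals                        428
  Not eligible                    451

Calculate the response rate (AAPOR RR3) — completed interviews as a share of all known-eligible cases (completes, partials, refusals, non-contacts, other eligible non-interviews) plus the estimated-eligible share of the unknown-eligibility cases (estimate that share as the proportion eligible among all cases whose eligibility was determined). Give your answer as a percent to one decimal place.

32.4%

Numerator = 334
Known eligible = 334 + 42 + 428 + 103 + 47 = 954
e = 954 / (954 + 451) = 954 / 1405 = 0.6790
Eligible share of unknowns = 0.6790 × 112 = 76.05
Base = 954 + 76.05 = 1030.05
RR3 = 334 / 1030.05 = 0.3243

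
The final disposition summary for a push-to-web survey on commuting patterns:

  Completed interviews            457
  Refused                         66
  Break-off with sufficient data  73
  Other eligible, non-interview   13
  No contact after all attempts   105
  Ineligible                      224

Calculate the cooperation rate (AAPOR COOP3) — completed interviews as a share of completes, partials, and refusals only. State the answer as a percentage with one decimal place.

76.7%

Numerator = 457
Denominator = 457 + 73 + 66 = 596
COOP3 = 457 / 596 = 0.7668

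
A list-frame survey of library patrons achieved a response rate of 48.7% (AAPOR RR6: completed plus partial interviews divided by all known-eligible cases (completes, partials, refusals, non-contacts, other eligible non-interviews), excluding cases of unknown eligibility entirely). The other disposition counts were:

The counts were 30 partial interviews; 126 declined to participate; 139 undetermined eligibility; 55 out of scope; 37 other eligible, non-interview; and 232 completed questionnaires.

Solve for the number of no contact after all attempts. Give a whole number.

113

Top = 232 + 30 = 262
RR6 = 262 / D = 0.487
D = 262 / 0.487 = 538.0
Remaining denominator categories sum to 425
no contact after all attempts = 538.0 − 425 ≈ 113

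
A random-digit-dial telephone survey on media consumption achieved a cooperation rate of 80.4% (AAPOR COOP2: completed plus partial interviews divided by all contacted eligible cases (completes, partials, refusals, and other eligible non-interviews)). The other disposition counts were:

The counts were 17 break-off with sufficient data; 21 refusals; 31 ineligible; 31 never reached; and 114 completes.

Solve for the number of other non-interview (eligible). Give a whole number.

Num: 114 + 17 = 131
COOP2 = 131 / D = 0.804
D = 131 / 0.804 = 162.9
Rest of base = 152
other non-interview (eligible) = 162.9 − 152 ≈ 11

11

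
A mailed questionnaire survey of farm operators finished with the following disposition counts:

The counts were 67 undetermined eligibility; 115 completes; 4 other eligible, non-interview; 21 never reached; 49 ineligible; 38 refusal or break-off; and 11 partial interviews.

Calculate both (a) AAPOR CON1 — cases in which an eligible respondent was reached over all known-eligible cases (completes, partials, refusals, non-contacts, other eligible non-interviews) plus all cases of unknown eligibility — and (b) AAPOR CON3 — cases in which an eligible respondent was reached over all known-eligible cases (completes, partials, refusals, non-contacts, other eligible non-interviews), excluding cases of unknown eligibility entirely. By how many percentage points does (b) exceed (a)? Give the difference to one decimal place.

23.3

Numerator → 115 + 11 + 38 + 4 = 168
Denominator → 115 + 11 + 38 + 21 + 4 + 67 = 256
CON1 = 168 / 256 = 0.6562
Denominator → 115 + 11 + 38 + 21 + 4 = 189
CON3 = 168 / 189 = 0.8889
Difference = 88.89 − 65.62 = 23.27 percentage points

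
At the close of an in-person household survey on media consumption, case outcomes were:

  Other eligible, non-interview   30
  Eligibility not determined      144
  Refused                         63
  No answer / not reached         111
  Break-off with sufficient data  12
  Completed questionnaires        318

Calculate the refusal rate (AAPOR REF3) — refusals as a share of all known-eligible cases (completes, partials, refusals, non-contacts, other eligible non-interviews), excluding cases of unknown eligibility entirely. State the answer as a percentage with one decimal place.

Numerator = 63
Denom = 318 + 12 + 63 + 111 + 30 = 534
REF3 = 63 / 534 = 0.1180

11.8%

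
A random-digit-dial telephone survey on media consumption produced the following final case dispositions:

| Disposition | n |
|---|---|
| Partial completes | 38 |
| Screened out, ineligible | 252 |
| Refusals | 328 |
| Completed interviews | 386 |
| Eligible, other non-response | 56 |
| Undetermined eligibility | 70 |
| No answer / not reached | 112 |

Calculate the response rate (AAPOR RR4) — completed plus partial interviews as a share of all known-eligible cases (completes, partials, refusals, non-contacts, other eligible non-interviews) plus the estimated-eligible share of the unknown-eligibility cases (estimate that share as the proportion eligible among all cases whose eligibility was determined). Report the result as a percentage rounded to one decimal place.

43.5%

Numerator: 386 + 38 = 424
Determined eligible: 386 + 38 + 328 + 112 + 56 = 920
e = 920 / (920 + 252) = 920 / 1172 = 0.7850
Estimated eligible among unknowns: 0.7850 × 70 = 54.95
Denom: 920 + 54.95 = 974.95
RR4 = 424 / 974.95 = 0.4349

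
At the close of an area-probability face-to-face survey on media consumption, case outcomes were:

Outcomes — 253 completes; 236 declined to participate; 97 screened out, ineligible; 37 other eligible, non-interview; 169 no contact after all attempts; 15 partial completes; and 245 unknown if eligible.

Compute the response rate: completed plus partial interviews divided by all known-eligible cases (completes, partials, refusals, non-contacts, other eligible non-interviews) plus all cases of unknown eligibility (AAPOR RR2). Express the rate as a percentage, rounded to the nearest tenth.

28.1%

Top = 253 + 15 = 268
Denominator = 253 + 15 + 236 + 169 + 37 + 245 = 955
RR2 = 268 / 955 = 0.2806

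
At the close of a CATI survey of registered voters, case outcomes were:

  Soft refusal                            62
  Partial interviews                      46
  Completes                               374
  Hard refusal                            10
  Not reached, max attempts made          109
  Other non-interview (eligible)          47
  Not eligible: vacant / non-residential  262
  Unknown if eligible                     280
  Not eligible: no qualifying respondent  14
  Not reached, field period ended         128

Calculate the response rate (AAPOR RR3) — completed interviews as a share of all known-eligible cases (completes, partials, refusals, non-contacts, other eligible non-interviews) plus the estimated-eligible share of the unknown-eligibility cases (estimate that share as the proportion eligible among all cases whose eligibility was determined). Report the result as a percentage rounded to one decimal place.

38.1%

Declined to participate = 10 + 62 = 72
No answer / not reached = 128 + 109 = 237
Screened out, ineligible = 14 + 262 = 276
Num = 374
Eligible (known) = 374 + 46 + 72 + 237 + 47 = 776
e = 776 / (776 + 276) = 776 / 1052 = 0.7376
Estimated eligible among unknowns = 0.7376 × 280 = 206.53
Denominator = 776 + 206.53 = 982.53
RR3 = 374 / 982.53 = 0.3806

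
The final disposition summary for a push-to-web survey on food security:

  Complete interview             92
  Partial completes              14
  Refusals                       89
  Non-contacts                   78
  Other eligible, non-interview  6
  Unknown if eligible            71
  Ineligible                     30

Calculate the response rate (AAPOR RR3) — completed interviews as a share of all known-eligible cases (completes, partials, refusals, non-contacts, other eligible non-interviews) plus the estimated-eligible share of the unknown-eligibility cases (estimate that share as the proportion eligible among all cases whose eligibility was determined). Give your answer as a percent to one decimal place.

26.8%

Top = 92
Known eligible = 92 + 14 + 89 + 78 + 6 = 279
e = 279 / (279 + 30) = 279 / 309 = 0.9029
Estimated eligible among unknowns = 0.9029 × 71 = 64.11
Denom = 279 + 64.11 = 343.11
RR3 = 92 / 343.11 = 0.2681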